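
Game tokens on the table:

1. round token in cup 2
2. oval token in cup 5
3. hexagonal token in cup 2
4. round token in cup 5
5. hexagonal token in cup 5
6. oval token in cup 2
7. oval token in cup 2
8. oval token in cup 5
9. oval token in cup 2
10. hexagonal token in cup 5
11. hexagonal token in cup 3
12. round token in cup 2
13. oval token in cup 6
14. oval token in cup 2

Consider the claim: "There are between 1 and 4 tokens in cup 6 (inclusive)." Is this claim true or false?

tokens in cup 6: 1.
The claim requires 1 ≤ 1 ≤ 4, which holds.

True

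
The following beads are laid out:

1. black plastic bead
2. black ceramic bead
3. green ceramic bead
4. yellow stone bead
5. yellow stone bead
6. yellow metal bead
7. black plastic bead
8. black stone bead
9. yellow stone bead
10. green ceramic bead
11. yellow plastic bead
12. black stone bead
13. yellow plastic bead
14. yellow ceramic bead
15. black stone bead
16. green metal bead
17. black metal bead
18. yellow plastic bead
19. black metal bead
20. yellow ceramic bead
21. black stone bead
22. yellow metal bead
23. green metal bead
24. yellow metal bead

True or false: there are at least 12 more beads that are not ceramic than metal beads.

True

|beads that are not ceramic| = 19.
|metal beads| = 7.
The claim requires 19 − 7 = 12 ≥ 12, which holds.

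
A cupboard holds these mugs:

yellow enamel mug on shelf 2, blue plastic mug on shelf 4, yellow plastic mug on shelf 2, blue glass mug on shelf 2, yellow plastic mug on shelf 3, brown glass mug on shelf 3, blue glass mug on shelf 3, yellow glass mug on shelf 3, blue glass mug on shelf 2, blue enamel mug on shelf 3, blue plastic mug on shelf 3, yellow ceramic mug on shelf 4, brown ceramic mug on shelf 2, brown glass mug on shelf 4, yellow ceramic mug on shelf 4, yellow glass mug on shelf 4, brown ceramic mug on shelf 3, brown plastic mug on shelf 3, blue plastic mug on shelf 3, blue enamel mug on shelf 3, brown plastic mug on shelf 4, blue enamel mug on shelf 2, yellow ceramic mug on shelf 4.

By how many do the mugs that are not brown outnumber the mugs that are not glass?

1

mugs that are not brown: 17.
mugs that are not glass: 16.
17 − 16 = 1.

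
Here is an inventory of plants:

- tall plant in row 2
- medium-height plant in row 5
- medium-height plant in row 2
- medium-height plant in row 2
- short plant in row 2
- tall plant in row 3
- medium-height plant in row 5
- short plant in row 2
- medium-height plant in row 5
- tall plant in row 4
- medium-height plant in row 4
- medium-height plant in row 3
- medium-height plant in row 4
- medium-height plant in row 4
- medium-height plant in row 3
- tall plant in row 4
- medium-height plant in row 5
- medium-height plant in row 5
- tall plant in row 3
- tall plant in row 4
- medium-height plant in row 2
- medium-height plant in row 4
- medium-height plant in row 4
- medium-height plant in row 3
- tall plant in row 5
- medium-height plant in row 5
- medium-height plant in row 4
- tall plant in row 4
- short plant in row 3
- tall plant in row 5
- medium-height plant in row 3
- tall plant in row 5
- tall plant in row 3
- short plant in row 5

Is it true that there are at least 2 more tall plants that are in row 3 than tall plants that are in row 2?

|tall plants in row 3| = 3.
|tall plants in row 2| = 1.
The claim requires 3 − 1 = 2 ≥ 2, which holds.

True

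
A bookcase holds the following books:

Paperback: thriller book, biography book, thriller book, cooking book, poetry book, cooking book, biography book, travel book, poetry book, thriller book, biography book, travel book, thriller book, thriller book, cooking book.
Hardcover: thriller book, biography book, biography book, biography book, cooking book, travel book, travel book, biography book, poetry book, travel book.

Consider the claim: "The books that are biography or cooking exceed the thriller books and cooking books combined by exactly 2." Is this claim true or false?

False

|books that are biography or cooking| = 11.
thriller books: 6; cooking books: 4; combined: 6 + 4 = 10.
The claim requires 11 − 10 (= 1) to equal 2, which does not hold.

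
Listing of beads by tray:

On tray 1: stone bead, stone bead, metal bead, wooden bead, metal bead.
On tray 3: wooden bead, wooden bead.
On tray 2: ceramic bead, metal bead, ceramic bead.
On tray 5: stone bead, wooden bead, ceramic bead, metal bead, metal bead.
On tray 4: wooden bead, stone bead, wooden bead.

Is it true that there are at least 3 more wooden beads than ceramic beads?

There are 6 wooden beads.
There are 3 ceramic beads.
The claim requires 6 − 3 = 3 ≥ 3, which holds.

True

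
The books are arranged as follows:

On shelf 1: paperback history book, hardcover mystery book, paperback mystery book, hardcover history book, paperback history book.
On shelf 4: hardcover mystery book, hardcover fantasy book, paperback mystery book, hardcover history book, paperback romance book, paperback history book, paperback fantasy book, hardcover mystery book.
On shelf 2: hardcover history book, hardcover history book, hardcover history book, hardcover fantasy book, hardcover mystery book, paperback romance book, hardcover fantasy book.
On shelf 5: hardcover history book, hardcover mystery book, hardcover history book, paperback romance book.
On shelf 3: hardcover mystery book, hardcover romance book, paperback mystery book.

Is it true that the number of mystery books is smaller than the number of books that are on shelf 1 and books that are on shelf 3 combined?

There are 9 mystery books.
books on shelf 1: 5; books on shelf 3: 3; combined: 5 + 3 = 8.
The claim requires 9 < 8, which does not hold.

False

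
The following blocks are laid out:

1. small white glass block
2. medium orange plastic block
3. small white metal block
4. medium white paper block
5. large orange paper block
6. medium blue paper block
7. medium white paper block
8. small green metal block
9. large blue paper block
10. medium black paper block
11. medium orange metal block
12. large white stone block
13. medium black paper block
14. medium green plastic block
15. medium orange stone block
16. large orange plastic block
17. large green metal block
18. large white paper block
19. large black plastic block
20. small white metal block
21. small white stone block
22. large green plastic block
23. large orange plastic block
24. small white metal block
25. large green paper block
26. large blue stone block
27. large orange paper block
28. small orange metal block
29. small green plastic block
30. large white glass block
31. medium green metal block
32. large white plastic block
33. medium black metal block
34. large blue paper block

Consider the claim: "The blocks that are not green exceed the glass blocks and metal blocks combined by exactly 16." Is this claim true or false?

There are 27 blocks that are not green.
glass blocks: 2; metal blocks: 9; combined: 2 + 9 = 11.
The claim requires 27 − 11 (= 16) to equal 16, which holds.

True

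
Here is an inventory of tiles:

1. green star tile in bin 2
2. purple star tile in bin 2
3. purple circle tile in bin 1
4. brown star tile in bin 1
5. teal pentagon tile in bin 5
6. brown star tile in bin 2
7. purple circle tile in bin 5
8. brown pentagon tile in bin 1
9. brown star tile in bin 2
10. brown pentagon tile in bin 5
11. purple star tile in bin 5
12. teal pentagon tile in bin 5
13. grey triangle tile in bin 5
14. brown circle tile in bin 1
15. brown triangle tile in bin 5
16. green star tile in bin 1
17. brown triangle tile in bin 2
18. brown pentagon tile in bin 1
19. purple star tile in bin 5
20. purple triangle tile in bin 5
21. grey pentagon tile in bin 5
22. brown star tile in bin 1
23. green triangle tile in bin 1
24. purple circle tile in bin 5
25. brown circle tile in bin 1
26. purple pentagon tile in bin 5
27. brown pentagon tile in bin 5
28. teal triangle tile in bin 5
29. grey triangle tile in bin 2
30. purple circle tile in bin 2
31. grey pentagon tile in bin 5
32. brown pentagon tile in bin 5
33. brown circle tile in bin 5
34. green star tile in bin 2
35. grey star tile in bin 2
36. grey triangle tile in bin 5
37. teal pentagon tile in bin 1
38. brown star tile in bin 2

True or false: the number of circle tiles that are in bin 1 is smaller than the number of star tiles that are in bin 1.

False

|circle tiles in bin 1| = 3.
|star tiles in bin 1| = 3.
The claim requires 3 < 3, which does not hold.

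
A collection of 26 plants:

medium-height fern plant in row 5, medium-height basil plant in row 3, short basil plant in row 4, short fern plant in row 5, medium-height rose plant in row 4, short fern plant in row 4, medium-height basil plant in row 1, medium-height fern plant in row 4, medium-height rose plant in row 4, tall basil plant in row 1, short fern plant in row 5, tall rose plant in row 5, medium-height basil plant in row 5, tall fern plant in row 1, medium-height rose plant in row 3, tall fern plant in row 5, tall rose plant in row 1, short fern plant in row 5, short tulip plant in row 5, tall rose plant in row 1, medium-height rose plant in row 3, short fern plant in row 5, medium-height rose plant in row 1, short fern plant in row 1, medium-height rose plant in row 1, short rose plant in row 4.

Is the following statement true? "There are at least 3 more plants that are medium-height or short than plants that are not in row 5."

|plants that are medium-height or short| = 20.
|plants that are not in row 5| = 17.
The claim requires 20 − 17 = 3 ≥ 3, which holds.

True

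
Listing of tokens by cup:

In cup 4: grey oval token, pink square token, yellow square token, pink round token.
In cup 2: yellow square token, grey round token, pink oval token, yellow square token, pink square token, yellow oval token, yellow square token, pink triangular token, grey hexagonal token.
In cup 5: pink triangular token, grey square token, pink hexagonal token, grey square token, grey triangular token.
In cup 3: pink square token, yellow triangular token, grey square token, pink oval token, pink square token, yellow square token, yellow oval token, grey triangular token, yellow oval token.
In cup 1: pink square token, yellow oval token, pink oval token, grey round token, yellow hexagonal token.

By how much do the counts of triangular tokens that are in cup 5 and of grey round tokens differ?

0

triangular tokens in cup 5: 2. grey round tokens: 2.
|2 − 2| = 2 − 2 = 0.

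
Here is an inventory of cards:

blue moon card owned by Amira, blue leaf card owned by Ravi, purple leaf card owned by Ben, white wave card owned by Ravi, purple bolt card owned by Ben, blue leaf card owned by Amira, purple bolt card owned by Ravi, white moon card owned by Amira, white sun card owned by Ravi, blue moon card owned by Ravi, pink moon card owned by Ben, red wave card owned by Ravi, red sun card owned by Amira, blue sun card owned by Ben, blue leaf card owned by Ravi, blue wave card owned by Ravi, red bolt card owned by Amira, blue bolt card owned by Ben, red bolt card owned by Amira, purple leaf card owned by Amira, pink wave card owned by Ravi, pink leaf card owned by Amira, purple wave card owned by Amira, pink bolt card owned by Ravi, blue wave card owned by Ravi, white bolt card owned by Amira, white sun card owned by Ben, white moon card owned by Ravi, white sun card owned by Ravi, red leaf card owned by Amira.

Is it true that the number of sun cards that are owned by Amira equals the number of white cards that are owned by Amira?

False

Count of sun cards owned by Amira: 1.
Count of white cards owned by Amira: 2.
The claim requires 1 = 2, which does not hold.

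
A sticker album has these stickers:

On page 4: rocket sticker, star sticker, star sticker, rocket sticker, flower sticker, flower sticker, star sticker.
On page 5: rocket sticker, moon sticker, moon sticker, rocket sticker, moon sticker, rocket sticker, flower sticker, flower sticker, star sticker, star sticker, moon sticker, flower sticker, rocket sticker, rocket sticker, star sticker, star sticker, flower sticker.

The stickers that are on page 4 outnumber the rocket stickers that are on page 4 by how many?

5

stickers on page 4: 7.
rocket stickers on page 4: 2.
7 − 2 = 5.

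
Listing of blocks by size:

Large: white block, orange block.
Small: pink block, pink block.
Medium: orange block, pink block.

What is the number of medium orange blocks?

1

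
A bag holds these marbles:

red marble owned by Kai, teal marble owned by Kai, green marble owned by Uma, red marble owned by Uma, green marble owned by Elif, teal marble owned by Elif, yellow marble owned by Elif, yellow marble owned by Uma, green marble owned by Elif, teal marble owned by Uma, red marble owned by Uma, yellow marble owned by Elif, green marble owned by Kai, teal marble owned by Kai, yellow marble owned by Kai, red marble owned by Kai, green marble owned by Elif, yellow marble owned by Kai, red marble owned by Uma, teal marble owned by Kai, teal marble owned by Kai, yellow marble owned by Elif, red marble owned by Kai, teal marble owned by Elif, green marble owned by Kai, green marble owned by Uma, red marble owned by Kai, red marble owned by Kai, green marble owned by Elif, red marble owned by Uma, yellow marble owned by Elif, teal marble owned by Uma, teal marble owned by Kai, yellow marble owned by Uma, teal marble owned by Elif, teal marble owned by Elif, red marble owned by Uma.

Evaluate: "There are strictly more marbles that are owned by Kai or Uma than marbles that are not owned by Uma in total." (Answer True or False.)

Count of marbles owned by Kai or Uma: 25.
Count of marbles that are not owned by Uma: 26.
The claim requires 25 > 26, which does not hold.

False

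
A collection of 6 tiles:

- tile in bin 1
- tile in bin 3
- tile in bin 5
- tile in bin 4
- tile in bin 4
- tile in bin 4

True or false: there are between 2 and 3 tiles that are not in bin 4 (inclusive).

There are 3 tiles that are not in bin 4.
The claim requires 2 ≤ 3 ≤ 3, which holds.

True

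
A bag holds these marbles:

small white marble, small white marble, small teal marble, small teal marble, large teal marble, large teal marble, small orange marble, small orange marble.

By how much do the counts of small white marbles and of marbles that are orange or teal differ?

4

small white marbles: 2. marbles that are orange or teal: 6.
|2 − 6| = 6 − 2 = 4.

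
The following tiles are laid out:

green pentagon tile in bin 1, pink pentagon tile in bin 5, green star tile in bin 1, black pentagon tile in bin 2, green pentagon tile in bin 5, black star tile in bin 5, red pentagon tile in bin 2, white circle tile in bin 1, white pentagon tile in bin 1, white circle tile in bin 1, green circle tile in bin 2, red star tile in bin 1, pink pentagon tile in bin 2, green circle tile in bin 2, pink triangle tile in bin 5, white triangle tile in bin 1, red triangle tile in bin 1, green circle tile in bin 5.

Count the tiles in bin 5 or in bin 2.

in bin 2: 5; in bin 5: 5; together 5 + 5 = 10.

10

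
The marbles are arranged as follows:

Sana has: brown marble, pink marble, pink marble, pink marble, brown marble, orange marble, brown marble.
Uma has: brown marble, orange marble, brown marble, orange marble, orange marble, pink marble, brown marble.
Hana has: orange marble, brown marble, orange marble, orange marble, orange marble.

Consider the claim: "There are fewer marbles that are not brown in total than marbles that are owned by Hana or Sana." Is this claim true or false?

False

|marbles that are not brown| = 12.
|marbles owned by Hana or Sana| = 12.
The claim requires 12 < 12, which does not hold.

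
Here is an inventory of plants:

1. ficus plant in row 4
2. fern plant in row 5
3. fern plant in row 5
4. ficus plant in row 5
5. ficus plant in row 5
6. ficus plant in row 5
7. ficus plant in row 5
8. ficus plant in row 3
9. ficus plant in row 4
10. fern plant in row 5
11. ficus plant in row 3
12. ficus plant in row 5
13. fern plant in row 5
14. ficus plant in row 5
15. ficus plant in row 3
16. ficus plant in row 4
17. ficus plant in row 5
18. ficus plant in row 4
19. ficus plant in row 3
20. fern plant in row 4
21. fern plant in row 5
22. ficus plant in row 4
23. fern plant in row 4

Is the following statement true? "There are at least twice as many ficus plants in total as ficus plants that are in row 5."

There are 16 ficus plants.
There are 7 ficus plants in row 5.
The claim requires 16 ≥ 2 × 7 = 14, which holds.

True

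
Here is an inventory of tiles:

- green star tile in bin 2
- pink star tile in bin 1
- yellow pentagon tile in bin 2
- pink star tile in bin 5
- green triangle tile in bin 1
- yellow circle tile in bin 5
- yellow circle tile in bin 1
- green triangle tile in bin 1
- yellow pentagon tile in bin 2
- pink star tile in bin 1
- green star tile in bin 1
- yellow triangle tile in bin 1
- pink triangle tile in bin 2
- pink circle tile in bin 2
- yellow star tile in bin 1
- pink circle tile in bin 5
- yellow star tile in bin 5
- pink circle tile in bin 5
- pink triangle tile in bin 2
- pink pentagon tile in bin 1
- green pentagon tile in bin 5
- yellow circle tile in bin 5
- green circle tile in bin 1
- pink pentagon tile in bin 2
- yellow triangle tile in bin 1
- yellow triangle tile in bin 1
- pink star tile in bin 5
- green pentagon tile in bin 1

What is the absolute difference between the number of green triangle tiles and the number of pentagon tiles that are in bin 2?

green triangle tiles: 2. pentagon tiles in bin 2: 3.
|2 − 3| = 3 − 2 = 1.

1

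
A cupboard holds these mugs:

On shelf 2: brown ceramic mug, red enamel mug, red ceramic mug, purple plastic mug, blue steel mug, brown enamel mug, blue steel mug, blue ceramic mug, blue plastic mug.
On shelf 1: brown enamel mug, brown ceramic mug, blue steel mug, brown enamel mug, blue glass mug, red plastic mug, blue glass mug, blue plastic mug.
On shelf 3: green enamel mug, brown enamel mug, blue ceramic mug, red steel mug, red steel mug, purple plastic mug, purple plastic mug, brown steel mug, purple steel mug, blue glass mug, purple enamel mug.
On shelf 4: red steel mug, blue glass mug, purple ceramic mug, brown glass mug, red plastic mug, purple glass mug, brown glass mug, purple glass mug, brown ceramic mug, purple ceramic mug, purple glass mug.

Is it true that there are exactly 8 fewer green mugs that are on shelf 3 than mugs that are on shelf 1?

False

|green mugs on shelf 3| = 1.
|mugs on shelf 1| = 8.
The claim requires 8 − 1 (= 7) to equal 8, which does not hold.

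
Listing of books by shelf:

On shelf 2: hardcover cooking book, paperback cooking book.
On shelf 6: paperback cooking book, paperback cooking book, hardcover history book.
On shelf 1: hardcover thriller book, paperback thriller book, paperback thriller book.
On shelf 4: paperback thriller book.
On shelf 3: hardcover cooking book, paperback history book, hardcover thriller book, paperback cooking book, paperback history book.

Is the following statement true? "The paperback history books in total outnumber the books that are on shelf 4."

There are 2 paperback history books.
There is 1 book on shelf 4.
The claim requires 2 > 1, which holds.

True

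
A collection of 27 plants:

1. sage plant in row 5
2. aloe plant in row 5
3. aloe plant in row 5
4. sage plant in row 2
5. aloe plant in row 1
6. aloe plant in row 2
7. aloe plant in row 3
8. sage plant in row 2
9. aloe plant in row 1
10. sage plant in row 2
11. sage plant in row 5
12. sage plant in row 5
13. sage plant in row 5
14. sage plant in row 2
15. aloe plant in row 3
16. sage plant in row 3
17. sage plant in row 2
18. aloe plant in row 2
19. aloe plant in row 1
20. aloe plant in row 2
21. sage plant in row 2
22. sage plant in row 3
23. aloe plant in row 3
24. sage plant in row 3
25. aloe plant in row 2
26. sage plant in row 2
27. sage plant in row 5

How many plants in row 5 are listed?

7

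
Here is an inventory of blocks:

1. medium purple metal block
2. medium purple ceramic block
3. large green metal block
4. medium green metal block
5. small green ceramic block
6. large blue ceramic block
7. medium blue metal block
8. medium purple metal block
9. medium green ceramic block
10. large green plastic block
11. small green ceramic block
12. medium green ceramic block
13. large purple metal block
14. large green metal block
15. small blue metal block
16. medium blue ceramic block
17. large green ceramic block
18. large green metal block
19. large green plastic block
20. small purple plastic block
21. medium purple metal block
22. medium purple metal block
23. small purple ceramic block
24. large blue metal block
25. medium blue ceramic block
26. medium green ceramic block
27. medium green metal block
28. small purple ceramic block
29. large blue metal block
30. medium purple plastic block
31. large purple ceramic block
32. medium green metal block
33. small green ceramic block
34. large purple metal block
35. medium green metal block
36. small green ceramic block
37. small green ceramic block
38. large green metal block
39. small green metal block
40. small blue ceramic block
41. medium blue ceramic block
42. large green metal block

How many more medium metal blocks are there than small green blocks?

3

medium metal blocks: 9.
small green blocks: 6.
9 − 6 = 3.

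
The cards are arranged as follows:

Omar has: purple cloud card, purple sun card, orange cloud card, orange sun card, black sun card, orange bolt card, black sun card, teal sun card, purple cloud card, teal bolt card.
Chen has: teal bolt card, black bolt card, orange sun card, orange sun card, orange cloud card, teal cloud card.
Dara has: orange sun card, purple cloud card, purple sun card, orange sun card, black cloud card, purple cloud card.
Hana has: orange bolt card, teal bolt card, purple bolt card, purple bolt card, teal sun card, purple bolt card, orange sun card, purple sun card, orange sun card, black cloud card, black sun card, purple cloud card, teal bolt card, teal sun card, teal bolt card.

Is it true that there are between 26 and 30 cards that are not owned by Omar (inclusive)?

|cards that are not owned by Omar| = 27.
The claim requires 26 ≤ 27 ≤ 30, which holds.

True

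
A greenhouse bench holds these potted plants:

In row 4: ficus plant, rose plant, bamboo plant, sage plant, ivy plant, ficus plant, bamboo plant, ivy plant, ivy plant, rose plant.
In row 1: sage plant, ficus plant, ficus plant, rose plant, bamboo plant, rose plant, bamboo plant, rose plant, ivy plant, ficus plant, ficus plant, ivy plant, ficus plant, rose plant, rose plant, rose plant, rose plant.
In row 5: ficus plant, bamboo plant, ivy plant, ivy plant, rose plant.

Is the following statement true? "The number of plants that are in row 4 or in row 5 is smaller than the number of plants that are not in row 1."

False

|plants in row 4 or in row 5| = 15.
|plants that are not in row 1| = 15.
The claim requires 15 < 15, which does not hold.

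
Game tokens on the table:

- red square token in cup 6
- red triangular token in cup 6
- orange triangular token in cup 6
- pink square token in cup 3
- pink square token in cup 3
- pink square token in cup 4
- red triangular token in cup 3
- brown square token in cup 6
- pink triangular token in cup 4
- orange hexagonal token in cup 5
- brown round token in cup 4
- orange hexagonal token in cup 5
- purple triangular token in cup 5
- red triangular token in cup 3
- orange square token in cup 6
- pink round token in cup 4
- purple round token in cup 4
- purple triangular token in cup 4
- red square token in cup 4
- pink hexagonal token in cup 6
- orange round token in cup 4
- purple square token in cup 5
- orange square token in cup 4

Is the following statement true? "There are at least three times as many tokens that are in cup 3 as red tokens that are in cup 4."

True

|tokens in cup 3| = 4.
|red tokens in cup 4| = 1.
The claim requires 4 ≥ 3 × 1 = 3, which holds.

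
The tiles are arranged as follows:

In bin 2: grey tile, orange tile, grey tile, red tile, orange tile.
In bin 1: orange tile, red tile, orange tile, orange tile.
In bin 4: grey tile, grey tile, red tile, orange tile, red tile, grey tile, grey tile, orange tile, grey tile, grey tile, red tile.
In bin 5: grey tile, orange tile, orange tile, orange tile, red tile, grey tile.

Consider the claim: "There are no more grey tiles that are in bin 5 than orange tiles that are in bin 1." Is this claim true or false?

|grey tiles in bin 5| = 2.
|orange tiles in bin 1| = 3.
The claim requires 2 ≤ 3, which holds.

True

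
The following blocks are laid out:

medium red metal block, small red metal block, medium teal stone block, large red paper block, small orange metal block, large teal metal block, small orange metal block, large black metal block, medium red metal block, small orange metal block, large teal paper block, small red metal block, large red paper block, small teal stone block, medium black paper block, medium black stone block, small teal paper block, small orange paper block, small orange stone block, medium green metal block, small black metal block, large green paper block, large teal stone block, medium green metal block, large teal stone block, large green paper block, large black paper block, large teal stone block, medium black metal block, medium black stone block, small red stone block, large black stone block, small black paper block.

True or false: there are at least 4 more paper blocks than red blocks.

|paper blocks| = 10.
|red blocks| = 7.
The claim requires 10 − 7 = 3 ≥ 4, which does not hold.

False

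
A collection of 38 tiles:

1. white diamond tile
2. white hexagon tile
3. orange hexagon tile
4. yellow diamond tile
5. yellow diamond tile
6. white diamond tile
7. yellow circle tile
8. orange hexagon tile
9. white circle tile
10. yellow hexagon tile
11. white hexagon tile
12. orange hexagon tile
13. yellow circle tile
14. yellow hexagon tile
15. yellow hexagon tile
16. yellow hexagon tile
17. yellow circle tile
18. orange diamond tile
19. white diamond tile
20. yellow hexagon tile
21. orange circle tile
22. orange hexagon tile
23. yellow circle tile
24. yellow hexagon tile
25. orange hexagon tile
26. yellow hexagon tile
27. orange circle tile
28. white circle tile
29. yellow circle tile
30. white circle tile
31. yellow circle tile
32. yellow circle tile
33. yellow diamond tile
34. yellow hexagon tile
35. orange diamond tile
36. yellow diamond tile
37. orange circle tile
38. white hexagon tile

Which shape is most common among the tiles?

hexagon

Counts by shape: hexagon 16, circle 13, diamond 9.
The maximum is 16, held uniquely by hexagon.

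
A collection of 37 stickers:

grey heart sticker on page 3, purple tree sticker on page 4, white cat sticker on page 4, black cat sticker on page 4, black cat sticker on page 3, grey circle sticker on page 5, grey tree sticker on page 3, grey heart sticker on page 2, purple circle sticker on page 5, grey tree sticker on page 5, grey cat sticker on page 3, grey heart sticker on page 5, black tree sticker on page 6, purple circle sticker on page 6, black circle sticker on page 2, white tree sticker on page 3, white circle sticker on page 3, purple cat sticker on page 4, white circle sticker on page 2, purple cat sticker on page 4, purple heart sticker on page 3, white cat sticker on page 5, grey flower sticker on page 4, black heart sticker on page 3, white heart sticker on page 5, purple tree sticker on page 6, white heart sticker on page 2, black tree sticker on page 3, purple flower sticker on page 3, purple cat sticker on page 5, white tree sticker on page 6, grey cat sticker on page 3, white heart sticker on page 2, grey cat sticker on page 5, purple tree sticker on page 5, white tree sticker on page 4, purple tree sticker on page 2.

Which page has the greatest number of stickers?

Counts by page: page 3→11, page 5→9, page 4→7, page 2→6, page 6→4.
The maximum is 11, held uniquely by page 3.

page 3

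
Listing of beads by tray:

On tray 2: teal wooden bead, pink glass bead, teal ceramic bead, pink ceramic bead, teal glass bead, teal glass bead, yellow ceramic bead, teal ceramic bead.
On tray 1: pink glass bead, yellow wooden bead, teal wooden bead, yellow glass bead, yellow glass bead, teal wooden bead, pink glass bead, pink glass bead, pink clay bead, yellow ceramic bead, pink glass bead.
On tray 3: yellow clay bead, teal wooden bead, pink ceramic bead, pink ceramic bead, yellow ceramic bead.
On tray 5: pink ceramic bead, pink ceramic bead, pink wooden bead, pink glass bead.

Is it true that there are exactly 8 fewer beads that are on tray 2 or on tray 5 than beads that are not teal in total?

beads on tray 2 or on tray 5: 12.
beads that are not teal: 20.
The claim requires 20 − 12 (= 8) to equal 8, which holds.

True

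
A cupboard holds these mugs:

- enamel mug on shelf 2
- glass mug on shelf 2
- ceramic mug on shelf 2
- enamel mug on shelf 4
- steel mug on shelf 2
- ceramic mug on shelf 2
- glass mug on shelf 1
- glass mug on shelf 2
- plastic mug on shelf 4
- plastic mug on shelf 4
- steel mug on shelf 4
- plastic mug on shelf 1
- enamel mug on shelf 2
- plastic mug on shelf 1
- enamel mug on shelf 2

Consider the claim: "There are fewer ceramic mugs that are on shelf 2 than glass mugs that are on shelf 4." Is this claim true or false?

False

There are 2 ceramic mugs on shelf 2.
There are 0 glass mugs on shelf 4.
The claim requires 2 < 0, which does not hold.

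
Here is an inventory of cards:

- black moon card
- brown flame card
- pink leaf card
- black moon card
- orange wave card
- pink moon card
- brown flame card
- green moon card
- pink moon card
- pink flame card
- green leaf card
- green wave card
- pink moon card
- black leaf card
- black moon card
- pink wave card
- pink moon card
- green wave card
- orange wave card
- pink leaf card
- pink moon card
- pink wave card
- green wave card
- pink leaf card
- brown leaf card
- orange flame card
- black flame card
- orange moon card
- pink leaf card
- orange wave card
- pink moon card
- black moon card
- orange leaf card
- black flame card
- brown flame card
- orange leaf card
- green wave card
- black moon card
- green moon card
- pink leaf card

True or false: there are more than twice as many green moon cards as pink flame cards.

There are 2 green moon cards.
There is 1 pink flame card.
The claim requires 2 > 2 × 1 = 2, which does not hold.

False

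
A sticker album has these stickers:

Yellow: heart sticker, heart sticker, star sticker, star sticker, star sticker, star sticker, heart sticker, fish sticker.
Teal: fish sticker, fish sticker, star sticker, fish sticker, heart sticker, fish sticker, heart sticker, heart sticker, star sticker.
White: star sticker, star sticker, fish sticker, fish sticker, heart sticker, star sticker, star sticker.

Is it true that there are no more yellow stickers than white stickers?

yellow stickers: 8.
white stickers: 7.
The claim requires 8 ≤ 7, which does not hold.

False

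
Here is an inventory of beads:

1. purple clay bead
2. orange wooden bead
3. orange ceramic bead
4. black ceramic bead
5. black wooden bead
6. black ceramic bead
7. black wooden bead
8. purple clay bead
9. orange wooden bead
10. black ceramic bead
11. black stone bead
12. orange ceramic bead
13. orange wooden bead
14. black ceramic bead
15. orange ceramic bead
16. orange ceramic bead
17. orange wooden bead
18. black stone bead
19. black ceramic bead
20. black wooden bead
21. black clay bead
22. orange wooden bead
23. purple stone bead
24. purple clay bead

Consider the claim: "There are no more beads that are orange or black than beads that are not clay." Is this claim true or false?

There are 20 beads that are orange or black.
There are 20 beads that are not clay.
The claim requires 20 ≤ 20, which holds.

True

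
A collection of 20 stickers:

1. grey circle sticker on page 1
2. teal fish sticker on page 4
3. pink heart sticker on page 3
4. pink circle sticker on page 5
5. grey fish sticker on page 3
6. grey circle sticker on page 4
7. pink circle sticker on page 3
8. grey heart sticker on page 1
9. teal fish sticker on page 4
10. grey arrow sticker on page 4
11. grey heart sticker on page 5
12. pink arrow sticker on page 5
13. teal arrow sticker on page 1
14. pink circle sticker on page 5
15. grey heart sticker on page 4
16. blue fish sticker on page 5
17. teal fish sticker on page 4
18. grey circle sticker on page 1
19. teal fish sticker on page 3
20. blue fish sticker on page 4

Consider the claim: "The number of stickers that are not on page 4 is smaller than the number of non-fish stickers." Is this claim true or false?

|stickers that are not on page 4| = 13.
|non-fish stickers| = 13.
The claim requires 13 < 13, which does not hold.

False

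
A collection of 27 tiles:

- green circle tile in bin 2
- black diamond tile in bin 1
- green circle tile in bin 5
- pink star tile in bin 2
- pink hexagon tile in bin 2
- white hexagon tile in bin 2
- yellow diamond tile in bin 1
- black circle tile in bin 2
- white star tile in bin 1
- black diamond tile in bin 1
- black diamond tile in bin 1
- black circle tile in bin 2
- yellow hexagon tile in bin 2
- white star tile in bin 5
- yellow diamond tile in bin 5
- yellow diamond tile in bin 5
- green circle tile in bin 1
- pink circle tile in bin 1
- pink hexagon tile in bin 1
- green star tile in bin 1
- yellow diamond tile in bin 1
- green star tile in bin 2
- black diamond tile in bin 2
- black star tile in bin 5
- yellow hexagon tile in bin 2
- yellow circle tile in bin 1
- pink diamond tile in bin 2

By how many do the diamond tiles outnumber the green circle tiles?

diamond tiles: 9.
green circle tiles: 3.
9 − 3 = 6.

6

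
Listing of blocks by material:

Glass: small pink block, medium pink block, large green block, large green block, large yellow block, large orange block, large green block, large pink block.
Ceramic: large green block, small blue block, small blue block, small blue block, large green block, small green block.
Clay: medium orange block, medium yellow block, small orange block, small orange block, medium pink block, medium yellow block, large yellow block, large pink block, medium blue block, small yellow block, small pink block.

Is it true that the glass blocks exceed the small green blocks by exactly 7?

|glass blocks| = 8.
|small green blocks| = 1.
The claim requires 8 − 1 (= 7) to equal 7, which holds.

True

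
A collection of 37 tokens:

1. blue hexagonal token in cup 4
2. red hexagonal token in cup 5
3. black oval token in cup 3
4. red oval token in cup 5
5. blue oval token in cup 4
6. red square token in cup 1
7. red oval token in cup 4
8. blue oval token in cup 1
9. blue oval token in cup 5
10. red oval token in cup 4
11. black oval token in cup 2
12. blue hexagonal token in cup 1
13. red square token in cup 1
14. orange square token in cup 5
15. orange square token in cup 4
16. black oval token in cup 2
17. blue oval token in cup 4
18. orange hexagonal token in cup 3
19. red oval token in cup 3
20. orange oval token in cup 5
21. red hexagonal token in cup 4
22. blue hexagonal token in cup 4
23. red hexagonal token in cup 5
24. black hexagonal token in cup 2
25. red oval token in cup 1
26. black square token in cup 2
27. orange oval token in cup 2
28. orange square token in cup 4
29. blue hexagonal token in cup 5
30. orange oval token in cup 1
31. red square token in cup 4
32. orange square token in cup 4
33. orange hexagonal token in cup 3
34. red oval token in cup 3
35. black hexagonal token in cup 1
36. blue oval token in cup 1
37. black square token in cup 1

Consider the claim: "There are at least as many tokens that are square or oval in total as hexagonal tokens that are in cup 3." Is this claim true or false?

There are 26 tokens that are square or oval.
There are 2 hexagonal tokens in cup 3.
The claim requires 26 ≥ 2, which holds.

True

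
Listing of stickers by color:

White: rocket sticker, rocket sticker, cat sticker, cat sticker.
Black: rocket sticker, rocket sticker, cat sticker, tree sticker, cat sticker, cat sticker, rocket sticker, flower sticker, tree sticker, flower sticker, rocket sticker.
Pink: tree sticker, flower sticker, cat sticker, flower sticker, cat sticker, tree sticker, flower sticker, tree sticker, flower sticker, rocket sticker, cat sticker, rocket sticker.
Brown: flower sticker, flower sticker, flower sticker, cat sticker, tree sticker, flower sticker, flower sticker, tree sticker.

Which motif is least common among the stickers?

Counts by motif: flower 11, cat 9, rocket 8, tree 7.
The minimum is 7, held uniquely by tree.

tree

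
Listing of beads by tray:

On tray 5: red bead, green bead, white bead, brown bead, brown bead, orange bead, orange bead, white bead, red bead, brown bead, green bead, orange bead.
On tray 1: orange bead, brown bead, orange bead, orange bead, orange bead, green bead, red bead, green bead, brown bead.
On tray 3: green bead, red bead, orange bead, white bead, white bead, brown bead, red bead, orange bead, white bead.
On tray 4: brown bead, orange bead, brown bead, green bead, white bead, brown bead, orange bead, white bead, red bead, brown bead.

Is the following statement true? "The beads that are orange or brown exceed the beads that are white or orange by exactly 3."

True

|beads that are orange or brown| = 21.
|beads that are white or orange| = 18.
The claim requires 21 − 18 (= 3) to equal 3, which holds.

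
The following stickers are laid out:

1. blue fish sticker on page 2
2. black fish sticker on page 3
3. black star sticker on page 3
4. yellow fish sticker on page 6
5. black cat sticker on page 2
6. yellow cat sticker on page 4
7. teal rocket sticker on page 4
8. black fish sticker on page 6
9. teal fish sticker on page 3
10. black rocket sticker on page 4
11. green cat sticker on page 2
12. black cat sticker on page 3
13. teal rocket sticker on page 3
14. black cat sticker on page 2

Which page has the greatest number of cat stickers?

Counts by page (restricted to cat stickers): page 2→3, page 4→1, page 3→1, page 6→0.
The maximum is 3, held uniquely by page 2.

page 2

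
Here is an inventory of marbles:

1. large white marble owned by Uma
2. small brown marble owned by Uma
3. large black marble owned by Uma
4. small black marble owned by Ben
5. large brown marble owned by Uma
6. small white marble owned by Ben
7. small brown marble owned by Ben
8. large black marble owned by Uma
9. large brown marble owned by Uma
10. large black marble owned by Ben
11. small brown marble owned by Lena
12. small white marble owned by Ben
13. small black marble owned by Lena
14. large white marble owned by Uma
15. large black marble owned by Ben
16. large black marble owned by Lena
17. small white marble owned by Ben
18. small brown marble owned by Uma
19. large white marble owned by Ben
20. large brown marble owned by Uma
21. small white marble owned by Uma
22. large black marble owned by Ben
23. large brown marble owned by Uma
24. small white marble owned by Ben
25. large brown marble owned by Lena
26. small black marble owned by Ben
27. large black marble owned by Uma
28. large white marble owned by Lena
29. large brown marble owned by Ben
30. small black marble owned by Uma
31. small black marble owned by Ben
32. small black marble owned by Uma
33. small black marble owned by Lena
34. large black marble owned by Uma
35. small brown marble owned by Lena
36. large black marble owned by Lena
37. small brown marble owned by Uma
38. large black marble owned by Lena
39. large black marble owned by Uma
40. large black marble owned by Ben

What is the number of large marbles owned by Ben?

6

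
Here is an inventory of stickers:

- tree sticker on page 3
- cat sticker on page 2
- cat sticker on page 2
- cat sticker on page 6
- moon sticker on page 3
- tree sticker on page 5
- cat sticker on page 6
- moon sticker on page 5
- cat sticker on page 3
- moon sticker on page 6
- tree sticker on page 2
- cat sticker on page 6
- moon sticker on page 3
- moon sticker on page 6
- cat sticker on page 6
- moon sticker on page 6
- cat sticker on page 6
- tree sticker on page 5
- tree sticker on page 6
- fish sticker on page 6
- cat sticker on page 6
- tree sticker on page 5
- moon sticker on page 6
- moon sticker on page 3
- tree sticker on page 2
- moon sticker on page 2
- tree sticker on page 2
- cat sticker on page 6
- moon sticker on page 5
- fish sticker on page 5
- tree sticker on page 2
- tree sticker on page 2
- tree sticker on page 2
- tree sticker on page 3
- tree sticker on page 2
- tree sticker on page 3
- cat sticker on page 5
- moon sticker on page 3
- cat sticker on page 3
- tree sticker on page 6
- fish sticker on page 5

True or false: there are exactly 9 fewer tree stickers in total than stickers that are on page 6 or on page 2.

True

There are 15 tree stickers.
There are 24 stickers on page 6 or on page 2.
The claim requires 24 − 15 (= 9) to equal 9, which holds.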